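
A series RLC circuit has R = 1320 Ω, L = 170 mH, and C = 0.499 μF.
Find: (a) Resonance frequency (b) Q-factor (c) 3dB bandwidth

Step 1 — Resonance: ω₀ = 1/√(LC) = 1/√(0.17·4.99e-07) = 3433 rad/s.
Step 2 — f₀ = ω₀/(2π) = 546.4 Hz.
Step 3 — Series Q: Q = ω₀L/R = 3433·0.17/1320 = 0.4422.
Step 4 — Bandwidth: Δω = ω₀/Q = 7765 rad/s; BW = Δω/(2π) = 1236 Hz.

(a) f₀ = 546.4 Hz  (b) Q = 0.4422  (c) BW = 1236 Hz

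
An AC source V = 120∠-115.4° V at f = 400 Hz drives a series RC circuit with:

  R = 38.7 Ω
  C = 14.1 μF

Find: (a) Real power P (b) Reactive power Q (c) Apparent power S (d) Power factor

Step 1 — Angular frequency: ω = 2π·f = 2π·400 = 2513 rad/s.
Step 2 — Component impedances:
  R: Z = R = 38.7 Ω
  C: Z = 1/(jωC) = -j/(ω·C) = 0 - j28.22 Ω
Step 3 — Series combination: Z_total = R + C = 38.7 - j28.22 Ω = 47.9∠-36.1° Ω.
Step 4 — Source phasor: V = 120∠-115.4° V = -51.47 - j108.4 V.
Step 5 — Current: I = V / Z = 0.4651 - j2.462 A = 2.505∠-79.3° A.
Step 6 — Complex power: S = V·I* = 242.9 - j177.1 VA.
Step 7 — Real power: P = Re(S) = 242.9 W.
Step 8 — Reactive power: Q = Im(S) = -177.1 VAR.
Step 9 — Apparent power: |S| = 300.7 VA.
Step 10 — Power factor: PF = P/|S| = 0.808 (leading).

(a) P = 242.9 W  (b) Q = -177.1 VAR  (c) S = 300.7 VA  (d) PF = 0.808 (leading)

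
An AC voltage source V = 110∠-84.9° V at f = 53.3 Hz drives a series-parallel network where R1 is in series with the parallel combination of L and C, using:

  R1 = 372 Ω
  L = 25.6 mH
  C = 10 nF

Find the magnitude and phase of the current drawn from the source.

Step 1 — Angular frequency: ω = 2π·f = 2π·53.3 = 334.9 rad/s.
Step 2 — Component impedances:
  R1: Z = R = 372 Ω
  L: Z = jωL = j·334.9·0.0256 = 0 + j8.573 Ω
  C: Z = 1/(jωC) = -j/(ω·C) = 0 - j2.986e+05 Ω
Step 3 — Parallel branch: L || C = 1/(1/L + 1/C) = 0 + j8.574 Ω.
Step 4 — Series with R1: Z_total = R1 + (L || C) = 372 + j8.574 Ω = 372.1∠1.3° Ω.
Step 5 — Source phasor: V = 110∠-84.9° V = 9.778 - j109.6 V.
Step 6 — Ohm's law: I = V / Z_total = (9.778 - j109.6) / (372 + j8.574) = 0.01949 - j0.295 A.
Step 7 — Convert to polar: |I| = 0.2956 A, ∠I = -86.2°.

I = 0.2956∠-86.2° A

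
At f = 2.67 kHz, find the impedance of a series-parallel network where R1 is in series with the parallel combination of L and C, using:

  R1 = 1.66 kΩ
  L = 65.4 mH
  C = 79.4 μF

Step 1 — Angular frequency: ω = 2π·f = 2π·2670 = 1.678e+04 rad/s.
Step 2 — Component impedances:
  R1: Z = R = 1660 Ω
  L: Z = jωL = j·1.678e+04·0.0654 = 0 + j1097 Ω
  C: Z = 1/(jωC) = -j/(ω·C) = 0 - j0.7507 Ω
Step 3 — Parallel branch: L || C = 1/(1/L + 1/C) = 0 - j0.7513 Ω.
Step 4 — Series with R1: Z_total = R1 + (L || C) = 1660 - j0.7513 Ω = 1660∠-0.0° Ω.

Z = 1660 - j0.7513 Ω = 1660∠-0.0° Ω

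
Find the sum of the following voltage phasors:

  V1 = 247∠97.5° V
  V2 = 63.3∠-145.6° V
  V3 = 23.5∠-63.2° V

Step 1 — Convert each phasor to rectangular form:
  V1 = 247·(cos(97.5°) + j·sin(97.5°)) = -32.24 + j244.9 V
  V2 = 63.3·(cos(-145.6°) + j·sin(-145.6°)) = -52.23 - j35.76 V
  V3 = 23.5·(cos(-63.2°) + j·sin(-63.2°)) = 10.6 - j20.98 V
Step 2 — Sum components: V_total = -73.87 + j188.1 V.
Step 3 — Convert to polar: |V_total| = 202.1 V, ∠V_total = 111.4°.

V_total = 202.1∠111.4° V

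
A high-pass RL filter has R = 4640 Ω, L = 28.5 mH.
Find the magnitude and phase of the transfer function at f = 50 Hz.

Step 1 — Angular frequency: ω = 2π·50 = 314.2 rad/s.
Step 2 — Transfer function: H(jω) = jωL/(R + jωL).
Step 3 — Numerator jωL = j·8.954; denominator R + jωL = 4640 + j8.954.
Step 4 — H = 3.724e-06 + j0.00193.
Step 5 — Magnitude: |H| = 0.00193 (-54.3 dB); phase: φ = 89.9°.

|H| = 0.00193 (-54.3 dB), φ = 89.9°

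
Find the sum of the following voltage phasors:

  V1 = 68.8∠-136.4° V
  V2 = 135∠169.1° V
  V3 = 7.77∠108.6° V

Step 1 — Convert each phasor to rectangular form:
  V1 = 68.8·(cos(-136.4°) + j·sin(-136.4°)) = -49.82 - j47.45 V
  V2 = 135·(cos(169.1°) + j·sin(169.1°)) = -132.6 + j25.53 V
  V3 = 7.77·(cos(108.6°) + j·sin(108.6°)) = -2.478 + j7.364 V
Step 2 — Sum components: V_total = -184.9 - j14.55 V.
Step 3 — Convert to polar: |V_total| = 185.4 V, ∠V_total = -175.5°.

V_total = 185.4∠-175.5° V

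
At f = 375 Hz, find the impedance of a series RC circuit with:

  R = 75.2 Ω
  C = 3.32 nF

Step 1 — Angular frequency: ω = 2π·f = 2π·375 = 2356 rad/s.
Step 2 — Component impedances:
  R: Z = R = 75.2 Ω
  C: Z = 1/(jωC) = -j/(ω·C) = 0 - j1.278e+05 Ω
Step 3 — Series combination: Z_total = R + C = 75.2 - j1.278e+05 Ω = 1.278e+05∠-90.0° Ω.

Z = 75.2 - j1.278e+05 Ω = 1.278e+05∠-90.0° Ω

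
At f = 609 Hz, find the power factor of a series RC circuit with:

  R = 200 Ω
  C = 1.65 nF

Step 1 — Angular frequency: ω = 2π·f = 2π·609 = 3826 rad/s.
Step 2 — Component impedances:
  R: Z = R = 200 Ω
  C: Z = 1/(jωC) = -j/(ω·C) = 0 - j1.584e+05 Ω
Step 3 — Series combination: Z_total = R + C = 200 - j1.584e+05 Ω = 1.584e+05∠-89.9° Ω.
Step 4 — Power factor: PF = cos(φ) = Re(Z)/|Z| = 200/1.584e+05 = 0.001263.
Step 5 — Type: Im(Z) = -1.584e+05 ⇒ leading (phase φ = -89.9°).

PF = 0.001263 (leading, φ = -89.9°)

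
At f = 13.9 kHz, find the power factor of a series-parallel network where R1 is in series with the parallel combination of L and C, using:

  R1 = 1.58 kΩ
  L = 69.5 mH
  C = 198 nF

Step 1 — Angular frequency: ω = 2π·f = 2π·1.39e+04 = 8.734e+04 rad/s.
Step 2 — Component impedances:
  R1: Z = R = 1580 Ω
  L: Z = jωL = j·8.734e+04·0.0695 = 0 + j6070 Ω
  C: Z = 1/(jωC) = -j/(ω·C) = 0 - j57.83 Ω
Step 3 — Parallel branch: L || C = 1/(1/L + 1/C) = 0 - j58.38 Ω.
Step 4 — Series with R1: Z_total = R1 + (L || C) = 1580 - j58.38 Ω = 1581∠-2.1° Ω.
Step 5 — Power factor: PF = cos(φ) = Re(Z)/|Z| = 1580/1581.1 = 0.9993.
Step 6 — Type: Im(Z) = -58.38 ⇒ leading (phase φ = -2.1°).

PF = 0.9993 (leading, φ = -2.1°)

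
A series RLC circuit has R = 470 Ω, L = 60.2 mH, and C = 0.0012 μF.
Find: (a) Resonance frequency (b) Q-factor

Step 1 — Resonance condition Im(Z)=0 gives ω₀ = 1/√(LC).
Step 2 — ω₀ = 1/√(0.0602·1.2e-09) = 1.177e+05 rad/s.
Step 3 — f₀ = ω₀/(2π) = 1.873e+04 Hz.
Step 4 — Series Q: Q = ω₀L/R = 1.177e+05·0.0602/470 = 15.07.

(a) f₀ = 1.873e+04 Hz  (b) Q = 15.07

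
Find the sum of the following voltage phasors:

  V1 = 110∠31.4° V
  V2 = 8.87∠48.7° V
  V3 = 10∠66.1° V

Step 1 — Convert each phasor to rectangular form:
  V1 = 110·(cos(31.4°) + j·sin(31.4°)) = 93.89 + j57.31 V
  V2 = 8.87·(cos(48.7°) + j·sin(48.7°)) = 5.854 + j6.664 V
  V3 = 10·(cos(66.1°) + j·sin(66.1°)) = 4.051 + j9.143 V
Step 2 — Sum components: V_total = 103.8 + j73.12 V.
Step 3 — Convert to polar: |V_total| = 127 V, ∠V_total = 35.2°.

V_total = 127∠35.2° V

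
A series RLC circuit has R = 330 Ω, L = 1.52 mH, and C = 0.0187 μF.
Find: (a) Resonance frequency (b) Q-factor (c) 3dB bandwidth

Step 1 — Resonance: ω₀ = 1/√(LC) = 1/√(0.00152·1.87e-08) = 1.876e+05 rad/s.
Step 2 — f₀ = ω₀/(2π) = 2.985e+04 Hz.
Step 3 — Series Q: Q = ω₀L/R = 1.876e+05·0.00152/330 = 0.8639.
Step 4 — Bandwidth: Δω = ω₀/Q = 2.171e+05 rad/s; BW = Δω/(2π) = 3.455e+04 Hz.

(a) f₀ = 2.985e+04 Hz  (b) Q = 0.8639  (c) BW = 3.455e+04 Hz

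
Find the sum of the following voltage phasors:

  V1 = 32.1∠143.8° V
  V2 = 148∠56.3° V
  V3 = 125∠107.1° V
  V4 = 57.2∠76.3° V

Step 1 — Convert each phasor to rectangular form:
  V1 = 32.1·(cos(143.8°) + j·sin(143.8°)) = -25.9 + j18.96 V
  V2 = 148·(cos(56.3°) + j·sin(56.3°)) = 82.12 + j123.1 V
  V3 = 125·(cos(107.1°) + j·sin(107.1°)) = -36.76 + j119.5 V
  V4 = 57.2·(cos(76.3°) + j·sin(76.3°)) = 13.55 + j55.57 V
Step 2 — Sum components: V_total = 33.01 + j317.1 V.
Step 3 — Convert to polar: |V_total| = 318.8 V, ∠V_total = 84.1°.

V_total = 318.8∠84.1° V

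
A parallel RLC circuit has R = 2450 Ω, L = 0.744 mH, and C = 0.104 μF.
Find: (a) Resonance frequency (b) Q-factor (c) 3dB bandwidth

Step 1 — Resonance: ω₀ = 1/√(LC) = 1/√(0.000744·1.04e-07) = 1.137e+05 rad/s.
Step 2 — f₀ = ω₀/(2π) = 1.809e+04 Hz.
Step 3 — Parallel Q: Q = R/(ω₀L) = 2450/(1.137e+05·0.000744) = 28.97.
Step 4 — Bandwidth: Δω = ω₀/Q = 3925 rad/s; BW = Δω/(2π) = 624.6 Hz.

(a) f₀ = 1.809e+04 Hz  (b) Q = 28.97  (c) BW = 624.6 Hz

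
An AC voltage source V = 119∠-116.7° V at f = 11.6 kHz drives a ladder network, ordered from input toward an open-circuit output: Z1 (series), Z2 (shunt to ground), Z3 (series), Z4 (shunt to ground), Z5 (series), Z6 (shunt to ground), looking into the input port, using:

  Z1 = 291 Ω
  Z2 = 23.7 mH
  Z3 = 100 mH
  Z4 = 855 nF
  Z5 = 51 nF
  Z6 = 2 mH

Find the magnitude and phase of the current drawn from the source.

Step 1 — Angular frequency: ω = 2π·f = 2π·1.16e+04 = 7.288e+04 rad/s.
Step 2 — Component impedances:
  Z1: Z = R = 291 Ω
  Z2: Z = jωL = j·7.288e+04·0.0237 = 0 + j1727 Ω
  Z3: Z = jωL = j·7.288e+04·0.1 = 0 + j7288 Ω
  Z4: Z = 1/(jωC) = -j/(ω·C) = 0 - j16.05 Ω
  Z5: Z = 1/(jωC) = -j/(ω·C) = 0 - j269 Ω
  Z6: Z = jωL = j·7.288e+04·0.002 = 0 + j145.8 Ω
Step 3 — Ladder network (open output): work backward from the far end, alternating series and parallel combinations. Z_in = 291 + j1396 Ω = 1426∠78.2° Ω.
Step 4 — Source phasor: V = 119∠-116.7° V = -53.47 - j106.3 V.
Step 5 — Ohm's law: I = V / Z_total = (-53.47 - j106.3) / (291 + j1396) = -0.08064 + j0.02149 A.
Step 6 — Convert to polar: |I| = 0.08346 A, ∠I = 165.1°.

I = 0.08346∠165.1° A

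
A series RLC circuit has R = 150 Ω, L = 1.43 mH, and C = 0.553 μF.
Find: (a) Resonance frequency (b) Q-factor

Step 1 — Resonance condition Im(Z)=0 gives ω₀ = 1/√(LC).
Step 2 — ω₀ = 1/√(0.00143·5.53e-07) = 3.556e+04 rad/s.
Step 3 — f₀ = ω₀/(2π) = 5660 Hz.
Step 4 — Series Q: Q = ω₀L/R = 3.556e+04·0.00143/150 = 0.339.

(a) f₀ = 5660 Hz  (b) Q = 0.339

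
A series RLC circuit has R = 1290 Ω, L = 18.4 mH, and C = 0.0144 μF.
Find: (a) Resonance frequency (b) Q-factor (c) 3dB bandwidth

Step 1 — Resonance condition Im(Z)=0 gives ω₀ = 1/√(LC).
Step 2 — ω₀ = 1/√(0.0184·1.44e-08) = 6.143e+04 rad/s.
Step 3 — f₀ = ω₀/(2π) = 9778 Hz.
Step 4 — Series Q: Q = ω₀L/R = 6.143e+04·0.0184/1290 = 0.8763.
Step 5 — 3dB bandwidth: Δω = ω₀/Q = 7.011e+04 rad/s; BW = Δω/(2π) = 1.116e+04 Hz.

(a) f₀ = 9778 Hz  (b) Q = 0.8763  (c) BW = 1.116e+04 Hz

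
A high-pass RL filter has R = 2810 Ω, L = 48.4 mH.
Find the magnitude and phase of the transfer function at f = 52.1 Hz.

Step 1 — Angular frequency: ω = 2π·52.1 = 327.4 rad/s.
Step 2 — Transfer function: H(jω) = jωL/(R + jωL).
Step 3 — Numerator jωL = j·15.84; denominator R + jωL = 2810 + j15.84.
Step 4 — H = 3.179e-05 + j0.005638.
Step 5 — Magnitude: |H| = 0.005638 (-45.0 dB); phase: φ = 89.7°.

|H| = 0.005638 (-45.0 dB), φ = 89.7°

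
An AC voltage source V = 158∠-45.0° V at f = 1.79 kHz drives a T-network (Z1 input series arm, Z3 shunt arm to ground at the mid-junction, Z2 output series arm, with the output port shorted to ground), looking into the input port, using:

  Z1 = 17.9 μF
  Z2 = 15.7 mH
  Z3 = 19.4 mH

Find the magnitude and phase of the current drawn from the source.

Step 1 — Angular frequency: ω = 2π·f = 2π·1790 = 1.125e+04 rad/s.
Step 2 — Component impedances:
  Z1: Z = 1/(jωC) = -j/(ω·C) = 0 - j4.967 Ω
  Z2: Z = jωL = j·1.125e+04·0.0157 = 0 + j176.6 Ω
  Z3: Z = jωL = j·1.125e+04·0.0194 = 0 + j218.2 Ω
Step 3 — With the output port shorted to ground, the output series arm Z2 runs from the junction to ground; the shunt arm Z3 also runs from the junction to ground. They appear in parallel: Z3 || Z2 = 0 + j97.59 Ω.
Step 4 — Series with input arm Z1: Z_in = Z1 + (Z3 || Z2) = 0 + j92.63 Ω = 92.63∠90.0° Ω.
Step 5 — Source phasor: V = 158∠-45.0° V = 111.7 - j111.7 V.
Step 6 — Ohm's law: I = V / Z_total = (111.7 - j111.7) / (0 + j92.63) = -1.206 - j1.206 A.
Step 7 — Convert to polar: |I| = 1.706 A, ∠I = -135.0°.

I = 1.706∠-135.0° A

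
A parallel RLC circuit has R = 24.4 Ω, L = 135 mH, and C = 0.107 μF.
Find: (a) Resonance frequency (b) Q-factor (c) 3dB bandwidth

Step 1 — Resonance: ω₀ = 1/√(LC) = 1/√(0.135·1.07e-07) = 8320 rad/s.
Step 2 — f₀ = ω₀/(2π) = 1324 Hz.
Step 3 — Parallel Q: Q = R/(ω₀L) = 24.4/(8320·0.135) = 0.02172.
Step 4 — Bandwidth: Δω = ω₀/Q = 3.83e+05 rad/s; BW = Δω/(2π) = 6.096e+04 Hz.

(a) f₀ = 1324 Hz  (b) Q = 0.02172  (c) BW = 6.096e+04 Hz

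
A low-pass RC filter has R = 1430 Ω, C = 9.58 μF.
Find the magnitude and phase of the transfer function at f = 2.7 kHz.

Step 1 — Angular frequency: ω = 2π·2700 = 1.696e+04 rad/s.
Step 2 — Transfer function: H(jω) = 1/(1 + jωRC).
Step 3 — Denominator: 1 + jωRC = 1 + j·1.696e+04·1430·9.58e-06 = 1 + j232.4.
Step 4 — H = 1.851e-05 - j0.004303.
Step 5 — Magnitude: |H| = 0.004303 (-47.3 dB); phase: φ = -89.8°.

|H| = 0.004303 (-47.3 dB), φ = -89.8°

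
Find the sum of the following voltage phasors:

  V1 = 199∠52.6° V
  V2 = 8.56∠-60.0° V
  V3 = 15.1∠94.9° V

Step 1 — Convert each phasor to rectangular form:
  V1 = 199·(cos(52.6°) + j·sin(52.6°)) = 120.9 + j158.1 V
  V2 = 8.56·(cos(-60.0°) + j·sin(-60.0°)) = 4.28 - j7.413 V
  V3 = 15.1·(cos(94.9°) + j·sin(94.9°)) = -1.29 + j15.04 V
Step 2 — Sum components: V_total = 123.9 + j165.7 V.
Step 3 — Convert to polar: |V_total| = 206.9 V, ∠V_total = 53.2°.

V_total = 206.9∠53.2° V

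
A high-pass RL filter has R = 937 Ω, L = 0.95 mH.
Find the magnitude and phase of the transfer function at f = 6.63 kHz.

Step 1 — Angular frequency: ω = 2π·6630 = 4.166e+04 rad/s.
Step 2 — Transfer function: H(jω) = jωL/(R + jωL).
Step 3 — Numerator jωL = j·39.57; denominator R + jωL = 937 + j39.57.
Step 4 — H = 0.001781 + j0.04216.
Step 5 — Magnitude: |H| = 0.0422 (-27.5 dB); phase: φ = 87.6°.

|H| = 0.0422 (-27.5 dB), φ = 87.6°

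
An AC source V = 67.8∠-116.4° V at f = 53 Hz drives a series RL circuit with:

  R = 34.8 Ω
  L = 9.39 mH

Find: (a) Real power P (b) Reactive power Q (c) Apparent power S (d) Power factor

Step 1 — Angular frequency: ω = 2π·f = 2π·53 = 333 rad/s.
Step 2 — Component impedances:
  R: Z = R = 34.8 Ω
  L: Z = jωL = j·333·0.00939 = 0 + j3.127 Ω
Step 3 — Series combination: Z_total = R + L = 34.8 + j3.127 Ω = 34.94∠5.1° Ω.
Step 4 — Source phasor: V = 67.8∠-116.4° V = -30.15 - j60.73 V.
Step 5 — Current: I = V / Z = -1.015 - j1.654 A = 1.94∠-121.5° A.
Step 6 — Complex power: S = V·I* = 131 + j11.77 VA.
Step 7 — Real power: P = Re(S) = 131 W.
Step 8 — Reactive power: Q = Im(S) = 11.77 VAR.
Step 9 — Apparent power: |S| = 131.6 VA.
Step 10 — Power factor: PF = P/|S| = 0.996 (lagging).

(a) P = 131 W  (b) Q = 11.77 VAR  (c) S = 131.6 VA  (d) PF = 0.996 (lagging)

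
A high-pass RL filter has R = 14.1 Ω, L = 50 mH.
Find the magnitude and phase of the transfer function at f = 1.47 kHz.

Step 1 — Angular frequency: ω = 2π·1470 = 9236 rad/s.
Step 2 — Transfer function: H(jω) = jωL/(R + jωL).
Step 3 — Numerator jωL = j·461.8; denominator R + jωL = 14.1 + j461.8.
Step 4 — H = 0.9991 + j0.0305.
Step 5 — Magnitude: |H| = 0.9995 (-0.0 dB); phase: φ = 1.7°.

|H| = 0.9995 (-0.0 dB), φ = 1.7°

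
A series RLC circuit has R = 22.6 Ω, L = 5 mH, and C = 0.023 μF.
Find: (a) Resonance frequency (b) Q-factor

Step 1 — Resonance condition Im(Z)=0 gives ω₀ = 1/√(LC).
Step 2 — ω₀ = 1/√(0.005·2.3e-08) = 9.325e+04 rad/s.
Step 3 — f₀ = ω₀/(2π) = 1.484e+04 Hz.
Step 4 — Series Q: Q = ω₀L/R = 9.325e+04·0.005/22.6 = 20.63.

(a) f₀ = 1.484e+04 Hz  (b) Q = 20.63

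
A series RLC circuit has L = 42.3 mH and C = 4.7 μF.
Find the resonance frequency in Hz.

Step 1 — Resonance condition Im(Z)=0 gives ω₀ = 1/√(LC).
Step 2 — ω₀ = 1/√(0.0423·4.7e-06) = 2243 rad/s.
Step 3 — f₀ = ω₀/(2π) = 356.9 Hz.

f₀ = 356.9 Hz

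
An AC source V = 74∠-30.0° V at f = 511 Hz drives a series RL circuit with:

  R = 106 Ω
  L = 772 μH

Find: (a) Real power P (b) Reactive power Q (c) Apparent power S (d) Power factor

Step 1 — Angular frequency: ω = 2π·f = 2π·511 = 3211 rad/s.
Step 2 — Component impedances:
  R: Z = R = 106 Ω
  L: Z = jωL = j·3211·0.000772 = 0 + j2.479 Ω
Step 3 — Series combination: Z_total = R + L = 106 + j2.479 Ω = 106∠1.3° Ω.
Step 4 — Source phasor: V = 74∠-30.0° V = 64.09 - j37 V.
Step 5 — Current: I = V / Z = 0.5961 - j0.363 A = 0.6979∠-31.3° A.
Step 6 — Complex power: S = V·I* = 51.63 + j1.207 VA.
Step 7 — Real power: P = Re(S) = 51.63 W.
Step 8 — Reactive power: Q = Im(S) = 1.207 VAR.
Step 9 — Apparent power: |S| = 51.65 VA.
Step 10 — Power factor: PF = P/|S| = 0.9997 (lagging).

(a) P = 51.63 W  (b) Q = 1.207 VAR  (c) S = 51.65 VA  (d) PF = 0.9997 (lagging)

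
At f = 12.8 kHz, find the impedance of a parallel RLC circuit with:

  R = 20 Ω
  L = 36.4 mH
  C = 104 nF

Step 1 — Angular frequency: ω = 2π·f = 2π·1.28e+04 = 8.042e+04 rad/s.
Step 2 — Component impedances:
  R: Z = R = 20 Ω
  L: Z = jωL = j·8.042e+04·0.0364 = 0 + j2927 Ω
  C: Z = 1/(jωC) = -j/(ω·C) = 0 - j119.6 Ω
Step 3 — Parallel combination: 1/Z_total = 1/R + 1/L + 1/C; Z_total = 19.5 - j3.128 Ω = 19.75∠-9.1° Ω.

Z = 19.5 - j3.128 Ω = 19.75∠-9.1° Ω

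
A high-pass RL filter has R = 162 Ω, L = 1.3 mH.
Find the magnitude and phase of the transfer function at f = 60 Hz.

Step 1 — Angular frequency: ω = 2π·60 = 377 rad/s.
Step 2 — Transfer function: H(jω) = jωL/(R + jωL).
Step 3 — Numerator jωL = j·0.4901; denominator R + jωL = 162 + j0.4901.
Step 4 — H = 9.152e-06 + j0.003025.
Step 5 — Magnitude: |H| = 0.003025 (-50.4 dB); phase: φ = 89.8°.

|H| = 0.003025 (-50.4 dB), φ = 89.8°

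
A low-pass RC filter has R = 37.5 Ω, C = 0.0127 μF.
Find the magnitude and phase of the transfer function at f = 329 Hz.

Step 1 — Angular frequency: ω = 2π·329 = 2067 rad/s.
Step 2 — Transfer function: H(jω) = 1/(1 + jωRC).
Step 3 — Denominator: 1 + jωRC = 1 + j·2067·37.5·1.27e-08 = 1 + j0.0009845.
Step 4 — H = 1 - j0.0009845.
Step 5 — Magnitude: |H| = 1 (-0.0 dB); phase: φ = -0.1°.

|H| = 1 (-0.0 dB), φ = -0.1°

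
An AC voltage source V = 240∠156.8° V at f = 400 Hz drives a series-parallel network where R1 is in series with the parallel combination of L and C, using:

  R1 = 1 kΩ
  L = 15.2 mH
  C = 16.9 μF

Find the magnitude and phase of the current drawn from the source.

Step 1 — Angular frequency: ω = 2π·f = 2π·400 = 2513 rad/s.
Step 2 — Component impedances:
  R1: Z = R = 1000 Ω
  L: Z = jωL = j·2513·0.0152 = 0 + j38.2 Ω
  C: Z = 1/(jωC) = -j/(ω·C) = 0 - j23.54 Ω
Step 3 — Parallel branch: L || C = 1/(1/L + 1/C) = 0 - j61.36 Ω.
Step 4 — Series with R1: Z_total = R1 + (L || C) = 1000 - j61.36 Ω = 1002∠-3.5° Ω.
Step 5 — Source phasor: V = 240∠156.8° V = -220.6 + j94.55 V.
Step 6 — Ohm's law: I = V / Z_total = (-220.6 + j94.55) / (1000 - j61.36) = -0.2255 + j0.08071 A.
Step 7 — Convert to polar: |I| = 0.2395 A, ∠I = 160.3°.

I = 0.2395∠160.3° A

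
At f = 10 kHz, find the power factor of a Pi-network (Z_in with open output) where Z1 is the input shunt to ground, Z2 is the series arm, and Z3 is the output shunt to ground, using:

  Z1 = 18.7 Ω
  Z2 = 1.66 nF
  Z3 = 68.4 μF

Step 1 — Angular frequency: ω = 2π·f = 2π·1e+04 = 6.283e+04 rad/s.
Step 2 — Component impedances:
  Z1: Z = R = 18.7 Ω
  Z2: Z = 1/(jωC) = -j/(ω·C) = 0 - j9588 Ω
  Z3: Z = 1/(jωC) = -j/(ω·C) = 0 - j0.2327 Ω
Step 3 — With open output, the series arm Z2 and the output shunt Z3 appear in series to ground: Z2 + Z3 = 0 - j9588 Ω.
Step 4 — Parallel with input shunt Z1: Z_in = Z1 || (Z2 + Z3) = 18.7 - j0.03647 Ω = 18.7∠-0.1° Ω.
Step 5 — Power factor: PF = cos(φ) = Re(Z)/|Z| = 18.7/18.7 = 1.
Step 6 — Type: Im(Z) = -0.03647 ⇒ leading (phase φ = -0.1°).

PF = 1 (leading, φ = -0.1°)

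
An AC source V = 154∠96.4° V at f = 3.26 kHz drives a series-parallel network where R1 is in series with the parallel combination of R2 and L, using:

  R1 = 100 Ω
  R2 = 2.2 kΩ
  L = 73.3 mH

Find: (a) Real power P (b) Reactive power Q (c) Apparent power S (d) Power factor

Step 1 — Angular frequency: ω = 2π·f = 2π·3260 = 2.048e+04 rad/s.
Step 2 — Component impedances:
  R1: Z = R = 100 Ω
  R2: Z = R = 2200 Ω
  L: Z = jωL = j·2.048e+04·0.0733 = 0 + j1501 Ω
Step 3 — Parallel branch: R2 || L = 1/(1/R2 + 1/L) = 699.1 + j1024 Ω.
Step 4 — Series with R1: Z_total = R1 + (R2 || L) = 799.1 + j1024 Ω = 1299∠52.0° Ω.
Step 5 — Source phasor: V = 154∠96.4° V = -17.17 + j153 V.
Step 6 — Current: I = V / Z = 0.08476 + j0.08288 A = 0.1185∠44.4° A.
Step 7 — Complex power: S = V·I* = 11.23 + j14.39 VA.
Step 8 — Real power: P = Re(S) = 11.23 W.
Step 9 — Reactive power: Q = Im(S) = 14.39 VAR.
Step 10 — Apparent power: |S| = 18.26 VA.
Step 11 — Power factor: PF = P/|S| = 0.6151 (lagging).

(a) P = 11.23 W  (b) Q = 14.39 VAR  (c) S = 18.26 VA  (d) PF = 0.6151 (lagging)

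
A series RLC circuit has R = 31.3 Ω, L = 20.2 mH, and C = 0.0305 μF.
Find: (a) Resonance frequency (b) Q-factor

Step 1 — Resonance condition Im(Z)=0 gives ω₀ = 1/√(LC).
Step 2 — ω₀ = 1/√(0.0202·3.05e-08) = 4.029e+04 rad/s.
Step 3 — f₀ = ω₀/(2π) = 6412 Hz.
Step 4 — Series Q: Q = ω₀L/R = 4.029e+04·0.0202/31.3 = 26.

(a) f₀ = 6412 Hz  (b) Q = 26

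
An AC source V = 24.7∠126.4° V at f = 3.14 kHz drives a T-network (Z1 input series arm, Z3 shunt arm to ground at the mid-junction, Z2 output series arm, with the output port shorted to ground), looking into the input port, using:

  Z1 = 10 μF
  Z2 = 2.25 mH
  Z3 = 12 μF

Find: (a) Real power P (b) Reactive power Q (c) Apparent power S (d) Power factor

Step 1 — Angular frequency: ω = 2π·f = 2π·3140 = 1.973e+04 rad/s.
Step 2 — Component impedances:
  Z1: Z = 1/(jωC) = -j/(ω·C) = 0 - j5.069 Ω
  Z2: Z = jωL = j·1.973e+04·0.00225 = 0 + j44.39 Ω
  Z3: Z = 1/(jωC) = -j/(ω·C) = 0 - j4.224 Ω
Step 3 — With the output port shorted to ground, the output series arm Z2 runs from the junction to ground; the shunt arm Z3 also runs from the junction to ground. They appear in parallel: Z3 || Z2 = 0 - j4.668 Ω.
Step 4 — Series with input arm Z1: Z_in = Z1 + (Z3 || Z2) = 0 - j9.737 Ω = 9.737∠-90.0° Ω.
Step 5 — Source phasor: V = 24.7∠126.4° V = -14.66 + j19.88 V.
Step 6 — Current: I = V / Z = -2.042 - j1.505 A = 2.537∠-143.6° A.
Step 7 — Complex power: S = V·I* = 0 - j62.66 VA.
Step 8 — Real power: P = Re(S) = 0 W.
Step 9 — Reactive power: Q = Im(S) = -62.66 VAR.
Step 10 — Apparent power: |S| = 62.66 VA.
Step 11 — Power factor: PF = P/|S| = 0 (leading).

(a) P = 0 W  (b) Q = -62.66 VAR  (c) S = 62.66 VA  (d) PF = 0 (leading)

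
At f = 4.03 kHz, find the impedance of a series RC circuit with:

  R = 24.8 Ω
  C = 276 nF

Step 1 — Angular frequency: ω = 2π·f = 2π·4030 = 2.532e+04 rad/s.
Step 2 — Component impedances:
  R: Z = R = 24.8 Ω
  C: Z = 1/(jωC) = -j/(ω·C) = 0 - j143.1 Ω
Step 3 — Series combination: Z_total = R + C = 24.8 - j143.1 Ω = 145.2∠-80.2° Ω.

Z = 24.8 - j143.1 Ω = 145.2∠-80.2° Ω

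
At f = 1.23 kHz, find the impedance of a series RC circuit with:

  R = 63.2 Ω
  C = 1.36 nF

Step 1 — Angular frequency: ω = 2π·f = 2π·1230 = 7728 rad/s.
Step 2 — Component impedances:
  R: Z = R = 63.2 Ω
  C: Z = 1/(jωC) = -j/(ω·C) = 0 - j9.514e+04 Ω
Step 3 — Series combination: Z_total = R + C = 63.2 - j9.514e+04 Ω = 9.514e+04∠-90.0° Ω.

Z = 63.2 - j9.514e+04 Ω = 9.514e+04∠-90.0° Ω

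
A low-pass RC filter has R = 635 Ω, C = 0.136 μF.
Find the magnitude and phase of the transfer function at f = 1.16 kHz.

Step 1 — Angular frequency: ω = 2π·1160 = 7288 rad/s.
Step 2 — Transfer function: H(jω) = 1/(1 + jωRC).
Step 3 — Denominator: 1 + jωRC = 1 + j·7288·635·1.36e-07 = 1 + j0.6294.
Step 4 — H = 0.7162 - j0.4508.
Step 5 — Magnitude: |H| = 0.8463 (-1.4 dB); phase: φ = -32.2°.

|H| = 0.8463 (-1.4 dB), φ = -32.2°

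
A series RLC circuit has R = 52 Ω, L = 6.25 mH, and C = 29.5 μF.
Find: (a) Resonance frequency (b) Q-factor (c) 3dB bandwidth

Step 1 — Resonance condition Im(Z)=0 gives ω₀ = 1/√(LC).
Step 2 — ω₀ = 1/√(0.00625·2.95e-05) = 2329 rad/s.
Step 3 — f₀ = ω₀/(2π) = 370.7 Hz.
Step 4 — Series Q: Q = ω₀L/R = 2329·0.00625/52 = 0.2799.
Step 5 — 3dB bandwidth: Δω = ω₀/Q = 8320 rad/s; BW = Δω/(2π) = 1324 Hz.

(a) f₀ = 370.7 Hz  (b) Q = 0.2799  (c) BW = 1324 Hz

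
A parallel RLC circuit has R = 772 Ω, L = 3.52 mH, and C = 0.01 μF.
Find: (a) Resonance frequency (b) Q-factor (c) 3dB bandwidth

Step 1 — Resonance: ω₀ = 1/√(LC) = 1/√(0.00352·1e-08) = 1.685e+05 rad/s.
Step 2 — f₀ = ω₀/(2π) = 2.683e+04 Hz.
Step 3 — Parallel Q: Q = R/(ω₀L) = 772/(1.685e+05·0.00352) = 1.301.
Step 4 — Bandwidth: Δω = ω₀/Q = 1.295e+05 rad/s; BW = Δω/(2π) = 2.062e+04 Hz.

(a) f₀ = 2.683e+04 Hz  (b) Q = 1.301  (c) BW = 2.062e+04 Hz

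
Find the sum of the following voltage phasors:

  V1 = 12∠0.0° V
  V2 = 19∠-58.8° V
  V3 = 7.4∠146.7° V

Step 1 — Convert each phasor to rectangular form:
  V1 = 12·(cos(0.0°) + j·sin(0.0°)) = 12 V
  V2 = 19·(cos(-58.8°) + j·sin(-58.8°)) = 9.843 - j16.25 V
  V3 = 7.4·(cos(146.7°) + j·sin(146.7°)) = -6.185 + j4.063 V
Step 2 — Sum components: V_total = 15.66 - j12.19 V.
Step 3 — Convert to polar: |V_total| = 19.84 V, ∠V_total = -37.9°.

V_total = 19.84∠-37.9° V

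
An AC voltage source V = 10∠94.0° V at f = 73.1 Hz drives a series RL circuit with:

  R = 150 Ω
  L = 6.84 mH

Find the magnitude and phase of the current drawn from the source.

Step 1 — Angular frequency: ω = 2π·f = 2π·73.1 = 459.3 rad/s.
Step 2 — Component impedances:
  R: Z = R = 150 Ω
  L: Z = jωL = j·459.3·0.00684 = 0 + j3.142 Ω
Step 3 — Series combination: Z_total = R + L = 150 + j3.142 Ω = 150∠1.2° Ω.
Step 4 — Source phasor: V = 10∠94.0° V = -0.6976 + j9.976 V.
Step 5 — Ohm's law: I = V / Z_total = (-0.6976 + j9.976) / (150 + j3.142) = -0.003256 + j0.06657 A.
Step 6 — Convert to polar: |I| = 0.06665 A, ∠I = 92.8°.

I = 0.06665∠92.8° A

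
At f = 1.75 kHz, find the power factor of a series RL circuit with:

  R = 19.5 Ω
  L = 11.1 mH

Step 1 — Angular frequency: ω = 2π·f = 2π·1750 = 1.1e+04 rad/s.
Step 2 — Component impedances:
  R: Z = R = 19.5 Ω
  L: Z = jωL = j·1.1e+04·0.0111 = 0 + j122.1 Ω
Step 3 — Series combination: Z_total = R + L = 19.5 + j122.1 Ω = 123.6∠80.9° Ω.
Step 4 — Power factor: PF = cos(φ) = Re(Z)/|Z| = 19.5/123.6 = 0.1578.
Step 5 — Type: Im(Z) = 122.1 ⇒ lagging (phase φ = 80.9°).

PF = 0.1578 (lagging, φ = 80.9°)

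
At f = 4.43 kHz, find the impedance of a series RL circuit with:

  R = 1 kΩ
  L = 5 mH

Step 1 — Angular frequency: ω = 2π·f = 2π·4430 = 2.783e+04 rad/s.
Step 2 — Component impedances:
  R: Z = R = 1000 Ω
  L: Z = jωL = j·2.783e+04·0.005 = 0 + j139.2 Ω
Step 3 — Series combination: Z_total = R + L = 1000 + j139.2 Ω = 1010∠7.9° Ω.

Z = 1000 + j139.2 Ω = 1010∠7.9° Ω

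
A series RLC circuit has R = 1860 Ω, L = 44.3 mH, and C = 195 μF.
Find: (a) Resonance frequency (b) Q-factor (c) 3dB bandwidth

Step 1 — Resonance condition Im(Z)=0 gives ω₀ = 1/√(LC).
Step 2 — ω₀ = 1/√(0.0443·0.000195) = 340.2 rad/s.
Step 3 — f₀ = ω₀/(2π) = 54.15 Hz.
Step 4 — Series Q: Q = ω₀L/R = 340.2·0.0443/1860 = 0.008103.
Step 5 — 3dB bandwidth: Δω = ω₀/Q = 4.199e+04 rad/s; BW = Δω/(2π) = 6682 Hz.

(a) f₀ = 54.15 Hz  (b) Q = 0.008103  (c) BW = 6682 Hz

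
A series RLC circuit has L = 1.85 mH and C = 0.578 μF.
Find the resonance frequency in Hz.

Step 1 — Resonance condition Im(Z)=0 gives ω₀ = 1/√(LC).
Step 2 — ω₀ = 1/√(0.00185·5.78e-07) = 3.058e+04 rad/s.
Step 3 — f₀ = ω₀/(2π) = 4867 Hz.

f₀ = 4867 Hz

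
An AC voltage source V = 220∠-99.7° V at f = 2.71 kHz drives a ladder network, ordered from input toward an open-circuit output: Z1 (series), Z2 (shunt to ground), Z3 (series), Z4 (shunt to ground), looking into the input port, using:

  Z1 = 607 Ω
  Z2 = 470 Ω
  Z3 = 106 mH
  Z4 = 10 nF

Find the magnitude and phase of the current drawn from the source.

Step 1 — Angular frequency: ω = 2π·f = 2π·2710 = 1.703e+04 rad/s.
Step 2 — Component impedances:
  Z1: Z = R = 607 Ω
  Z2: Z = R = 470 Ω
  Z3: Z = jωL = j·1.703e+04·0.106 = 0 + j1805 Ω
  Z4: Z = 1/(jωC) = -j/(ω·C) = 0 - j5873 Ω
Step 3 — Ladder network (open output): work backward from the far end, alternating series and parallel combinations. Z_in = 1071 - j53.59 Ω = 1072∠-2.9° Ω.
Step 4 — Source phasor: V = 220∠-99.7° V = -37.07 - j216.9 V.
Step 5 — Ohm's law: I = V / Z_total = (-37.07 - j216.9) / (1071 - j53.59) = -0.02442 - j0.2037 A.
Step 6 — Convert to polar: |I| = 0.2052 A, ∠I = -96.8°.

I = 0.2052∠-96.8° A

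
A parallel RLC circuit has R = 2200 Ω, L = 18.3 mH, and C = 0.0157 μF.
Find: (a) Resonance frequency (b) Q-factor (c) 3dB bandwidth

Step 1 — Resonance: ω₀ = 1/√(LC) = 1/√(0.0183·1.57e-08) = 5.9e+04 rad/s.
Step 2 — f₀ = ω₀/(2π) = 9390 Hz.
Step 3 — Parallel Q: Q = R/(ω₀L) = 2200/(5.9e+04·0.0183) = 2.038.
Step 4 — Bandwidth: Δω = ω₀/Q = 2.895e+04 rad/s; BW = Δω/(2π) = 4608 Hz.

(a) f₀ = 9390 Hz  (b) Q = 2.038  (c) BW = 4608 Hz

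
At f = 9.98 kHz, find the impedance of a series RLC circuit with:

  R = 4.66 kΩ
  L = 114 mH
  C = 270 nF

Step 1 — Angular frequency: ω = 2π·f = 2π·9980 = 6.271e+04 rad/s.
Step 2 — Component impedances:
  R: Z = R = 4660 Ω
  L: Z = jωL = j·6.271e+04·0.114 = 0 + j7149 Ω
  C: Z = 1/(jωC) = -j/(ω·C) = 0 - j59.06 Ω
Step 3 — Series combination: Z_total = R + L + C = 4660 + j7089 Ω = 8484∠56.7° Ω.

Z = 4660 + j7089 Ω = 8484∠56.7° Ω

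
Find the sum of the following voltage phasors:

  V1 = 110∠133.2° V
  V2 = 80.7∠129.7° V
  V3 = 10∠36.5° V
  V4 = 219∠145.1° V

Step 1 — Convert each phasor to rectangular form:
  V1 = 110·(cos(133.2°) + j·sin(133.2°)) = -75.3 + j80.19 V
  V2 = 80.7·(cos(129.7°) + j·sin(129.7°)) = -51.55 + j62.09 V
  V3 = 10·(cos(36.5°) + j·sin(36.5°)) = 8.039 + j5.948 V
  V4 = 219·(cos(145.1°) + j·sin(145.1°)) = -179.6 + j125.3 V
Step 2 — Sum components: V_total = -298.4 + j273.5 V.
Step 3 — Convert to polar: |V_total| = 404.8 V, ∠V_total = 137.5°.

V_total = 404.8∠137.5° V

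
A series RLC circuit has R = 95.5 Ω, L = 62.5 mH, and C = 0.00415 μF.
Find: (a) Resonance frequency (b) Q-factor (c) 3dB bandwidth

Step 1 — Resonance condition Im(Z)=0 gives ω₀ = 1/√(LC).
Step 2 — ω₀ = 1/√(0.0625·4.15e-09) = 6.209e+04 rad/s.
Step 3 — f₀ = ω₀/(2π) = 9882 Hz.
Step 4 — Series Q: Q = ω₀L/R = 6.209e+04·0.0625/95.5 = 40.64.
Step 5 — 3dB bandwidth: Δω = ω₀/Q = 1528 rad/s; BW = Δω/(2π) = 243.2 Hz.

(a) f₀ = 9882 Hz  (b) Q = 40.64  (c) BW = 243.2 Hz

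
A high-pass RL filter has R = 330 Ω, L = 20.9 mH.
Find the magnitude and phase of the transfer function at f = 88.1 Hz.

Step 1 — Angular frequency: ω = 2π·88.1 = 553.5 rad/s.
Step 2 — Transfer function: H(jω) = jωL/(R + jωL).
Step 3 — Numerator jωL = j·11.57; denominator R + jωL = 330 + j11.57.
Step 4 — H = 0.001228 + j0.03502.
Step 5 — Magnitude: |H| = 0.03504 (-29.1 dB); phase: φ = 88.0°.

|H| = 0.03504 (-29.1 dB), φ = 88.0°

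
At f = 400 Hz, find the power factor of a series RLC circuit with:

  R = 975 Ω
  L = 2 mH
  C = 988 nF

Step 1 — Angular frequency: ω = 2π·f = 2π·400 = 2513 rad/s.
Step 2 — Component impedances:
  R: Z = R = 975 Ω
  L: Z = jωL = j·2513·0.002 = 0 + j5.027 Ω
  C: Z = 1/(jωC) = -j/(ω·C) = 0 - j402.7 Ω
Step 3 — Series combination: Z_total = R + L + C = 975 - j397.7 Ω = 1053∠-22.2° Ω.
Step 4 — Power factor: PF = cos(φ) = Re(Z)/|Z| = 975/1053 = 0.9259.
Step 5 — Type: Im(Z) = -397.7 ⇒ leading (phase φ = -22.2°).

PF = 0.9259 (leading, φ = -22.2°)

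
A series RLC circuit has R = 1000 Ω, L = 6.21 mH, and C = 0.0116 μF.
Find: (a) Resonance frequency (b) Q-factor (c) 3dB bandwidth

Step 1 — Resonance: ω₀ = 1/√(LC) = 1/√(0.00621·1.16e-08) = 1.178e+05 rad/s.
Step 2 — f₀ = ω₀/(2π) = 1.875e+04 Hz.
Step 3 — Series Q: Q = ω₀L/R = 1.178e+05·0.00621/1000 = 0.7317.
Step 4 — Bandwidth: Δω = ω₀/Q = 1.61e+05 rad/s; BW = Δω/(2π) = 2.563e+04 Hz.

(a) f₀ = 1.875e+04 Hz  (b) Q = 0.7317  (c) BW = 2.563e+04 Hz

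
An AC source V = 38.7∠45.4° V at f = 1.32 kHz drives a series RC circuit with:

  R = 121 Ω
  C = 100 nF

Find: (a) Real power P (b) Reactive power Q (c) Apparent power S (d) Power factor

Step 1 — Angular frequency: ω = 2π·f = 2π·1320 = 8294 rad/s.
Step 2 — Component impedances:
  R: Z = R = 121 Ω
  C: Z = 1/(jωC) = -j/(ω·C) = 0 - j1206 Ω
Step 3 — Series combination: Z_total = R + C = 121 - j1206 Ω = 1212∠-84.3° Ω.
Step 4 — Source phasor: V = 38.7∠45.4° V = 27.17 + j27.56 V.
Step 5 — Current: I = V / Z = -0.02039 + j0.02458 A = 0.03194∠129.7° A.
Step 6 — Complex power: S = V·I* = 0.1234 - j1.23 VA.
Step 7 — Real power: P = Re(S) = 0.1234 W.
Step 8 — Reactive power: Q = Im(S) = -1.23 VAR.
Step 9 — Apparent power: |S| = 1.236 VA.
Step 10 — Power factor: PF = P/|S| = 0.09985 (leading).

(a) P = 0.1234 W  (b) Q = -1.23 VAR  (c) S = 1.236 VA  (d) PF = 0.09985 (leading)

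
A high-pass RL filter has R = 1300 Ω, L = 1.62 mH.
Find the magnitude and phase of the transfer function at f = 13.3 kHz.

Step 1 — Angular frequency: ω = 2π·1.33e+04 = 8.357e+04 rad/s.
Step 2 — Transfer function: H(jω) = jωL/(R + jωL).
Step 3 — Numerator jωL = j·135.4; denominator R + jωL = 1300 + j135.4.
Step 4 — H = 0.01073 + j0.103.
Step 5 — Magnitude: |H| = 0.1036 (-19.7 dB); phase: φ = 84.1°.

|H| = 0.1036 (-19.7 dB), φ = 84.1°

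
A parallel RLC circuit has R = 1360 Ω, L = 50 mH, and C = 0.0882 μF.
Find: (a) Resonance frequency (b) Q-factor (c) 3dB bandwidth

Step 1 — Resonance: ω₀ = 1/√(LC) = 1/√(0.05·8.82e-08) = 1.506e+04 rad/s.
Step 2 — f₀ = ω₀/(2π) = 2397 Hz.
Step 3 — Parallel Q: Q = R/(ω₀L) = 1360/(1.506e+04·0.05) = 1.806.
Step 4 — Bandwidth: Δω = ω₀/Q = 8337 rad/s; BW = Δω/(2π) = 1327 Hz.

(a) f₀ = 2397 Hz  (b) Q = 1.806  (c) BW = 1327 Hz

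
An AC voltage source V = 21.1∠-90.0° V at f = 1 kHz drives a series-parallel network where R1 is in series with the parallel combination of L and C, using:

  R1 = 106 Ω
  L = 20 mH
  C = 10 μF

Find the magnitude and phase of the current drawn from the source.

Step 1 — Angular frequency: ω = 2π·f = 2π·1000 = 6283 rad/s.
Step 2 — Component impedances:
  R1: Z = R = 106 Ω
  L: Z = jωL = j·6283·0.02 = 0 + j125.7 Ω
  C: Z = 1/(jωC) = -j/(ω·C) = 0 - j15.92 Ω
Step 3 — Parallel branch: L || C = 1/(1/L + 1/C) = 0 - j18.22 Ω.
Step 4 — Series with R1: Z_total = R1 + (L || C) = 106 - j18.22 Ω = 107.6∠-9.8° Ω.
Step 5 — Source phasor: V = 21.1∠-90.0° V = 0 - j21.1 V.
Step 6 — Ohm's law: I = V / Z_total = (0 - j21.1) / (106 - j18.22) = 0.03324 - j0.1933 A.
Step 7 — Convert to polar: |I| = 0.1962 A, ∠I = -80.2°.

I = 0.1962∠-80.2° A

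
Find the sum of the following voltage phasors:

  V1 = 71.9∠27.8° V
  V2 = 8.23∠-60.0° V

Step 1 — Convert each phasor to rectangular form:
  V1 = 71.9·(cos(27.8°) + j·sin(27.8°)) = 63.6 + j33.53 V
  V2 = 8.23·(cos(-60.0°) + j·sin(-60.0°)) = 4.115 - j7.127 V
Step 2 — Sum components: V_total = 67.72 + j26.41 V.
Step 3 — Convert to polar: |V_total| = 72.68 V, ∠V_total = 21.3°.

V_total = 72.68∠21.3° V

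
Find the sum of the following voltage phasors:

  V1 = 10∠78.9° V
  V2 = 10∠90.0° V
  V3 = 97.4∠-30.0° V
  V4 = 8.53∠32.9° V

Step 1 — Convert each phasor to rectangular form:
  V1 = 10·(cos(78.9°) + j·sin(78.9°)) = 1.925 + j9.813 V
  V2 = 10·(cos(90.0°) + j·sin(90.0°)) = 0 + j10 V
  V3 = 97.4·(cos(-30.0°) + j·sin(-30.0°)) = 84.35 - j48.7 V
  V4 = 8.53·(cos(32.9°) + j·sin(32.9°)) = 7.162 + j4.633 V
Step 2 — Sum components: V_total = 93.44 - j24.25 V.
Step 3 — Convert to polar: |V_total| = 96.53 V, ∠V_total = -14.6°.

V_total = 96.53∠-14.6° V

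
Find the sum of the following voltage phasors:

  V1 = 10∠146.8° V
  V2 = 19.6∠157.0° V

Step 1 — Convert each phasor to rectangular form:
  V1 = 10·(cos(146.8°) + j·sin(146.8°)) = -8.368 + j5.476 V
  V2 = 19.6·(cos(157.0°) + j·sin(157.0°)) = -18.04 + j7.658 V
Step 2 — Sum components: V_total = -26.41 + j13.13 V.
Step 3 — Convert to polar: |V_total| = 29.5 V, ∠V_total = 153.6°.

V_total = 29.5∠153.6° V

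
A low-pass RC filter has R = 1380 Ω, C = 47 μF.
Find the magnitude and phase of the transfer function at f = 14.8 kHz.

Step 1 — Angular frequency: ω = 2π·1.48e+04 = 9.299e+04 rad/s.
Step 2 — Transfer function: H(jω) = 1/(1 + jωRC).
Step 3 — Denominator: 1 + jωRC = 1 + j·9.299e+04·1380·4.7e-05 = 1 + j6031.
Step 4 — H = 2.749e-08 - j0.0001658.
Step 5 — Magnitude: |H| = 0.0001658 (-75.6 dB); phase: φ = -90.0°.

|H| = 0.0001658 (-75.6 dB), φ = -90.0°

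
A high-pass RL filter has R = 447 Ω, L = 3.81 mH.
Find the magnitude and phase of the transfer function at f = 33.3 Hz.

Step 1 — Angular frequency: ω = 2π·33.3 = 209.2 rad/s.
Step 2 — Transfer function: H(jω) = jωL/(R + jωL).
Step 3 — Numerator jωL = j·0.7972; denominator R + jωL = 447 + j0.7972.
Step 4 — H = 3.18e-06 + j0.001783.
Step 5 — Magnitude: |H| = 0.001783 (-55.0 dB); phase: φ = 89.9°.

|H| = 0.001783 (-55.0 dB), φ = 89.9°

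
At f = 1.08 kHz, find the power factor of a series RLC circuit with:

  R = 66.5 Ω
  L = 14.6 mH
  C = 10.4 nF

Step 1 — Angular frequency: ω = 2π·f = 2π·1080 = 6786 rad/s.
Step 2 — Component impedances:
  R: Z = R = 66.5 Ω
  L: Z = jωL = j·6786·0.0146 = 0 + j99.07 Ω
  C: Z = 1/(jωC) = -j/(ω·C) = 0 - j1.417e+04 Ω
Step 3 — Series combination: Z_total = R + L + C = 66.5 - j1.407e+04 Ω = 1.407e+04∠-89.7° Ω.
Step 4 — Power factor: PF = cos(φ) = Re(Z)/|Z| = 66.5/1.407e+04 = 0.004726.
Step 5 — Type: Im(Z) = -1.407e+04 ⇒ leading (phase φ = -89.7°).

PF = 0.004726 (leading, φ = -89.7°)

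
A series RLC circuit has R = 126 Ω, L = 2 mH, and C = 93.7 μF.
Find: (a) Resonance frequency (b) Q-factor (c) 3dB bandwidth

Step 1 — Resonance: ω₀ = 1/√(LC) = 1/√(0.002·9.37e-05) = 2310 rad/s.
Step 2 — f₀ = ω₀/(2π) = 367.7 Hz.
Step 3 — Series Q: Q = ω₀L/R = 2310·0.002/126 = 0.03667.
Step 4 — Bandwidth: Δω = ω₀/Q = 6.3e+04 rad/s; BW = Δω/(2π) = 1.003e+04 Hz.

(a) f₀ = 367.7 Hz  (b) Q = 0.03667  (c) BW = 1.003e+04 Hz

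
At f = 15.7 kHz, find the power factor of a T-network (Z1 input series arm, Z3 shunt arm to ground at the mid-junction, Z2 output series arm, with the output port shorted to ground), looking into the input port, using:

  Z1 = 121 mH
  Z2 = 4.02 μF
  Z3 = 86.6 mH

Step 1 — Angular frequency: ω = 2π·f = 2π·1.57e+04 = 9.865e+04 rad/s.
Step 2 — Component impedances:
  Z1: Z = jωL = j·9.865e+04·0.121 = 0 + j1.194e+04 Ω
  Z2: Z = 1/(jωC) = -j/(ω·C) = 0 - j2.522 Ω
  Z3: Z = jωL = j·9.865e+04·0.0866 = 0 + j8543 Ω
Step 3 — With the output port shorted to ground, the output series arm Z2 runs from the junction to ground; the shunt arm Z3 also runs from the junction to ground. They appear in parallel: Z3 || Z2 = 0 - j2.522 Ω.
Step 4 — Series with input arm Z1: Z_in = Z1 + (Z3 || Z2) = 0 + j1.193e+04 Ω = 1.193e+04∠90.0° Ω.
Step 5 — Power factor: PF = cos(φ) = Re(Z)/|Z| = 0/1.193e+04 = 0.
Step 6 — Type: Im(Z) = 1.193e+04 ⇒ lagging (phase φ = 90.0°).

PF = 0 (lagging, φ = 90.0°)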